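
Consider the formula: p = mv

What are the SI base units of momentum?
Units of each symbol in p = mv:
  m (mass): kg
  v (velocity): m/s

Multiplying the contributions: [kg] · [m/s]
Adding exponents of each base unit: kg: 1, m: 1, s: -1
SI base units of momentum: kg·m/s

Answer: kg·m/s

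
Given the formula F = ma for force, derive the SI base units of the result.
Units of each symbol in F = ma:
  m (mass): kg
  a (acceleration): m/s²

Multiplying the contributions: [kg] · [m/s²]
Adding exponents of each base unit: kg: 1, m: 1, s: -2
SI base units of force: kg·m/s²

Answer: kg·m/s²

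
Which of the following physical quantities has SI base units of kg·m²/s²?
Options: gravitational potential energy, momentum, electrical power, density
Checking the SI base units of each option:
  gravitational potential energy (U = -GMm/r): kg·m²/s²  ✓ matches
  momentum (p = mv): kg·m/s  ✗
  electrical power (P = IV): kg·m²/s³  ✗
  density (ρ = m/V): kg/m³  ✗

Only gravitational potential energy has units kg·m²/s².

Answer: gravitational potential energy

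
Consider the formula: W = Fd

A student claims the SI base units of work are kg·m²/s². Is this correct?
Units of each symbol in W = Fd:
  F (force): kg·m/s²
  d (displacement): m

Multiplying the contributions: [kg·m/s²] · [m]
Adding exponents of each base unit: kg: 1, m: 2, s: -2
SI base units of work: kg·m²/s²

The claimed units kg·m²/s² match the derived units, so the claim is correct.

Answer: Yes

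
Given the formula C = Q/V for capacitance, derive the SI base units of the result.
Units of each symbol in C = Q/V:
  Q (charge, in coulombs): s·A
  V (voltage, in volts): kg·m²/(s³·A)  → in the denominator, contributes s³·A/(kg·m²)

Multiplying the contributions: [s·A] · [s³·A/(kg·m²)]
Adding exponents of each base unit: kg: -1, m: -2, s: 4, A: 2
SI base units of capacitance: s⁴·A²/(kg·m²)

Answer: s⁴·A²/(kg·m²)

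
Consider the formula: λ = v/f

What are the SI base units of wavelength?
Units of each symbol in λ = v/f:
  v (wave speed): m/s
  f (frequency): 1/s  → in the denominator, contributes s

Multiplying the contributions: [m/s] · [s]
Adding exponents of each base unit: m: 1
SI base units of wavelength: m

Answer: m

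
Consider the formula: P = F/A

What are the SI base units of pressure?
Units of each symbol in P = F/A:
  F (force): kg·m/s²
  A (area): m²  → in the denominator, contributes 1/m²

Multiplying the contributions: [kg·m/s²] · [1/m²]
Adding exponents of each base unit: kg: 1, m: -1, s: -2
SI base units of pressure: kg/(m·s²)

Answer: kg/(m·s²)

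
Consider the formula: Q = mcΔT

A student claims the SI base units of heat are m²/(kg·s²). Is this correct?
Units of each symbol in Q = mcΔT:
  m (mass): kg
  c (specific heat capacity, in J/(kg·K)): m²/(s²·K)
  ΔT (temperature change): K

Multiplying the contributions: [kg] · [m²/(s²·K)] · [K]
Adding exponents of each base unit: kg: 1, m: 2, s: -2
SI base units of heat: kg·m²/s²

The claimed units m²/(kg·s²) (exponents kg: -1, m: 2, s: -2) do not match the derived units kg·m²/s² (exponents kg: 1, m: 2, s: -2), so the claim is incorrect.

Answer: No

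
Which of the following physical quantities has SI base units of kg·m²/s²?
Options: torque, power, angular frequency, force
Checking the SI base units of each option:
  torque (τ = Fr): kg·m²/s²  ✓ matches
  power (P = W/t): kg·m²/s³  ✗
  angular frequency (ω = 2πf): 1/s  ✗
  force (F = ma): kg·m/s²  ✗

Only torque has units kg·m²/s².

Answer: torque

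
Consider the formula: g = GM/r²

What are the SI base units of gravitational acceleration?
Units of each symbol in g = GM/r²:
  G (gravitational constant): m³/(kg·s²)
  M (mass): kg
  r (distance): m  → to the power 2 in the denominator, contributes 1/m²

Multiplying the contributions: [m³/(kg·s²)] · [kg] · [1/m²]
Adding exponents of each base unit: m: 1, s: -2
SI base units of gravitational acceleration: m/s²

Answer: m/s²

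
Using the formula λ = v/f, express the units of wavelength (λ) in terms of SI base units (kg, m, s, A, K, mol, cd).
Units of each symbol in λ = v/f:
  v (wave speed): m/s
  f (frequency): 1/s  → in the denominator, contributes s

Multiplying the contributions: [m/s] · [s]
Adding exponents of each base unit: m: 1
SI base units of wavelength: m

Answer: m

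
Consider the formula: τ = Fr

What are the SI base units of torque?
Units of each symbol in τ = Fr:
  F (force): kg·m/s²
  r (lever arm): m

Multiplying the contributions: [kg·m/s²] · [m]
Adding exponents of each base unit: kg: 1, m: 2, s: -2
SI base units of torque: kg·m²/s²

Answer: kg·m²/s²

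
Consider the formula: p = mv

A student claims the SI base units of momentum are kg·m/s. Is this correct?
Units of each symbol in p = mv:
  m (mass): kg
  v (velocity): m/s

Multiplying the contributions: [kg] · [m/s]
Adding exponents of each base unit: kg: 1, m: 1, s: -1
SI base units of momentum: kg·m/s

The claimed units kg·m/s match the derived units, so the claim is correct.

Answer: Yes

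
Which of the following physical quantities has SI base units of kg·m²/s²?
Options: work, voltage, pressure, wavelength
Checking the SI base units of each option:
  work (W = Fd): kg·m²/s²  ✓ matches
  voltage (V = IR): kg·m²/(s³·A)  ✗
  pressure (P = F/A): kg/(m·s²)  ✗
  wavelength (λ = v/f): m  ✗

Only work has units kg·m²/s².

Answer: work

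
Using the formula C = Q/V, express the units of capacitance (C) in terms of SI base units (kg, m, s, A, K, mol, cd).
Units of each symbol in C = Q/V:
  Q (charge, in coulombs): s·A
  V (voltage, in volts): kg·m²/(s³·A)  → in the denominator, contributes s³·A/(kg·m²)

Multiplying the contributions: [s·A] · [s³·A/(kg·m²)]
Adding exponents of each base unit: kg: -1, m: -2, s: 4, A: 2
SI base units of capacitance: s⁴·A²/(kg·m²)

Answer: s⁴·A²/(kg·m²)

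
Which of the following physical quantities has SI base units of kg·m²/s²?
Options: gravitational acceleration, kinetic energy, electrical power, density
Checking the SI base units of each option:
  gravitational acceleration (g = GM/r²): m/s²  ✗
  kinetic energy (E = ½mv²): kg·m²/s²  ✓ matches
  electrical power (P = IV): kg·m²/s³  ✗
  density (ρ = m/V): kg/m³  ✗

Only kinetic energy has units kg·m²/s².

Answer: kinetic energy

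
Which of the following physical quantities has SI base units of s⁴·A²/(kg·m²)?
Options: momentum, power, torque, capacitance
Checking the SI base units of each option:
  momentum (p = mv): kg·m/s  ✗
  power (P = W/t): kg·m²/s³  ✗
  torque (τ = Fr): kg·m²/s²  ✗
  capacitance (C = Q/V): s⁴·A²/(kg·m²)  ✓ matches

Only capacitance has units s⁴·A²/(kg·m²).

Answer: capacitance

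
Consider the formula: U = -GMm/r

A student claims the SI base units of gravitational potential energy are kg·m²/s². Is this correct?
Units of each symbol in U = -GMm/r:
  G (gravitational constant): m³/(kg·s²)
  M (mass): kg
  m (mass): kg
  r (distance): m  → in the denominator, contributes 1/m
  The minus sign does not affect the units.

Multiplying the contributions: [m³/(kg·s²)] · [kg] · [kg] · [1/m]
Adding exponents of each base unit: kg: 1, m: 2, s: -2
SI base units of gravitational potential energy: kg·m²/s²

The claimed units kg·m²/s² match the derived units, so the claim is correct.

Answer: Yes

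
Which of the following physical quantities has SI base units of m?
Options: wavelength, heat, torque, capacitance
Checking the SI base units of each option:
  wavelength (λ = v/f): m  ✓ matches
  heat (Q = mcΔT): kg·m²/s²  ✗
  torque (τ = Fr): kg·m²/s²  ✗
  capacitance (C = Q/V): s⁴·A²/(kg·m²)  ✗

Only wavelength has units m.

Answer: wavelength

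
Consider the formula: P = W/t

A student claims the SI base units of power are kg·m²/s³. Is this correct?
Units of each symbol in P = W/t:
  W (work): kg·m²/s²
  t (time): s  → in the denominator, contributes 1/s

Multiplying the contributions: [kg·m²/s²] · [1/s]
Adding exponents of each base unit: kg: 1, m: 2, s: -3
SI base units of power: kg·m²/s³

The claimed units kg·m²/s³ match the derived units, so the claim is correct.

Answer: Yes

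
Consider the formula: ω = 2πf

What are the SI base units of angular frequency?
Units of each symbol in ω = 2πf:
  f (frequency): 1/s
  The factor 2π is dimensionless.

Multiplying the contributions: [1/s]
Adding exponents of each base unit: s: -1
SI base units of angular frequency: 1/s

Answer: 1/s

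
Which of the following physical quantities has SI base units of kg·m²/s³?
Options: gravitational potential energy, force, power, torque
Checking the SI base units of each option:
  gravitational potential energy (U = -GMm/r): kg·m²/s²  ✗
  force (F = ma): kg·m/s²  ✗
  power (P = W/t): kg·m²/s³  ✓ matches
  torque (τ = Fr): kg·m²/s²  ✗

Only power has units kg·m²/s³.

Answer: power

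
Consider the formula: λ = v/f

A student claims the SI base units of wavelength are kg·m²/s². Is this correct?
Units of each symbol in λ = v/f:
  v (wave speed): m/s
  f (frequency): 1/s  → in the denominator, contributes s

Multiplying the contributions: [m/s] · [s]
Adding exponents of each base unit: m: 1
SI base units of wavelength: m

The claimed units kg·m²/s² (exponents kg: 1, m: 2, s: -2) do not match the derived units m (exponents m: 1), so the claim is incorrect.

Answer: No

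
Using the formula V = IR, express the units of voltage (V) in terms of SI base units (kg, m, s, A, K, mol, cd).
Units of each symbol in V = IR:
  I (current): A
  R (resistance, in ohms): kg·m²/(s³·A²)

Multiplying the contributions: [A] · [kg·m²/(s³·A²)]
Adding exponents of each base unit: kg: 1, m: 2, s: -3, A: -1
SI base units of voltage: kg·m²/(s³·A)

Answer: kg·m²/(s³·A)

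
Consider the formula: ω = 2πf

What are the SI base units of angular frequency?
Units of each symbol in ω = 2πf:
  f (frequency): 1/s
  The factor 2π is dimensionless.

Multiplying the contributions: [1/s]
Adding exponents of each base unit: s: -1
SI base units of angular frequency: 1/s

Answer: 1/s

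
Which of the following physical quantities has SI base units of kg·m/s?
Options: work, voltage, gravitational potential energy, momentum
Checking the SI base units of each option:
  work (W = Fd): kg·m²/s²  ✗
  voltage (V = IR): kg·m²/(s³·A)  ✗
  gravitational potential energy (U = -GMm/r): kg·m²/s²  ✗
  momentum (p = mv): kg·m/s  ✓ matches

Only momentum has units kg·m/s.

Answer: momentum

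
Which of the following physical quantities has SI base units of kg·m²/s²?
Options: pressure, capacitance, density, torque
Checking the SI base units of each option:
  pressure (P = F/A): kg/(m·s²)  ✗
  capacitance (C = Q/V): s⁴·A²/(kg·m²)  ✗
  density (ρ = m/V): kg/m³  ✗
  torque (τ = Fr): kg·m²/s²  ✓ matches

Only torque has units kg·m²/s².

Answer: torque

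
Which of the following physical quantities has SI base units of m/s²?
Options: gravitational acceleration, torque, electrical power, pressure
Checking the SI base units of each option:
  gravitational acceleration (g = GM/r²): m/s²  ✓ matches
  torque (τ = Fr): kg·m²/s²  ✗
  electrical power (P = IV): kg·m²/s³  ✗
  pressure (P = F/A): kg/(m·s²)  ✗

Only gravitational acceleration has units m/s².

Answer: gravitational acceleration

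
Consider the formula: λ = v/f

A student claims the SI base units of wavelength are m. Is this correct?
Units of each symbol in λ = v/f:
  v (wave speed): m/s
  f (frequency): 1/s  → in the denominator, contributes s

Multiplying the contributions: [m/s] · [s]
Adding exponents of each base unit: m: 1
SI base units of wavelength: m

The claimed units m match the derived units, so the claim is correct.

Answer: Yes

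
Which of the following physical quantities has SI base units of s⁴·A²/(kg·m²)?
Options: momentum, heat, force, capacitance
Checking the SI base units of each option:
  momentum (p = mv): kg·m/s  ✗
  heat (Q = mcΔT): kg·m²/s²  ✗
  force (F = ma): kg·m/s²  ✗
  capacitance (C = Q/V): s⁴·A²/(kg·m²)  ✓ matches

Only capacitance has units s⁴·A²/(kg·m²).

Answer: capacitance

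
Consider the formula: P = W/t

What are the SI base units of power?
Units of each symbol in P = W/t:
  W (work): kg·m²/s²
  t (time): s  → in the denominator, contributes 1/s

Multiplying the contributions: [kg·m²/s²] · [1/s]
Adding exponents of each base unit: kg: 1, m: 2, s: -3
SI base units of power: kg·m²/s³

Answer: kg·m²/s³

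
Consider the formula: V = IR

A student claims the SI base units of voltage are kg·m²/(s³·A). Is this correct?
Units of each symbol in V = IR:
  I (current): A
  R (resistance, in ohms): kg·m²/(s³·A²)

Multiplying the contributions: [A] · [kg·m²/(s³·A²)]
Adding exponents of each base unit: kg: 1, m: 2, s: -3, A: -1
SI base units of voltage: kg·m²/(s³·A)

The claimed units kg·m²/(s³·A) match the derived units, so the claim is correct.

Answer: Yes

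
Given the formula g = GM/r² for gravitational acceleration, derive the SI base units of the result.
Units of each symbol in g = GM/r²:
  G (gravitational constant): m³/(kg·s²)
  M (mass): kg
  r (distance): m  → to the power 2 in the denominator, contributes 1/m²

Multiplying the contributions: [m³/(kg·s²)] · [kg] · [1/m²]
Adding exponents of each base unit: m: 1, s: -2
SI base units of gravitational acceleration: m/s²

Answer: m/s²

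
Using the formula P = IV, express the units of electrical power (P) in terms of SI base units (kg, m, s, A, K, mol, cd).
Units of each symbol in P = IV:
  I (current): A
  V (voltage, in volts): kg·m²/(s³·A)

Multiplying the contributions: [A] · [kg·m²/(s³·A)]
Adding exponents of each base unit: kg: 1, m: 2, s: -3
SI base units of electrical power: kg·m²/s³

Answer: kg·m²/s³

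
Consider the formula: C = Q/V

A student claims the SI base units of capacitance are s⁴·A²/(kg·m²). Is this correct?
Units of each symbol in C = Q/V:
  Q (charge, in coulombs): s·A
  V (voltage, in volts): kg·m²/(s³·A)  → in the denominator, contributes s³·A/(kg·m²)

Multiplying the contributions: [s·A] · [s³·A/(kg·m²)]
Adding exponents of each base unit: kg: -1, m: -2, s: 4, A: 2
SI base units of capacitance: s⁴·A²/(kg·m²)

The claimed units s⁴·A²/(kg·m²) match the derived units, so the claim is correct.

Answer: Yes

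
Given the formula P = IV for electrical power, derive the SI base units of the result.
Units of each symbol in P = IV:
  I (current): A
  V (voltage, in volts): kg·m²/(s³·A)

Multiplying the contributions: [A] · [kg·m²/(s³·A)]
Adding exponents of each base unit: kg: 1, m: 2, s: -3
SI base units of electrical power: kg·m²/s³

Answer: kg·m²/s³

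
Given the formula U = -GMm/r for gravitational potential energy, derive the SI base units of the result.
Units of each symbol in U = -GMm/r:
  G (gravitational constant): m³/(kg·s²)
  M (mass): kg
  m (mass): kg
  r (distance): m  → in the denominator, contributes 1/m
  The minus sign does not affect the units.

Multiplying the contributions: [m³/(kg·s²)] · [kg] · [kg] · [1/m]
Adding exponents of each base unit: kg: 1, m: 2, s: -2
SI base units of gravitational potential energy: kg·m²/s²

Answer: kg·m²/s²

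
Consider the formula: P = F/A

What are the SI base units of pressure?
Units of each symbol in P = F/A:
  F (force): kg·m/s²
  A (area): m²  → in the denominator, contributes 1/m²

Multiplying the contributions: [kg·m/s²] · [1/m²]
Adding exponents of each base unit: kg: 1, m: -1, s: -2
SI base units of pressure: kg/(m·s²)

Answer: kg/(m·s²)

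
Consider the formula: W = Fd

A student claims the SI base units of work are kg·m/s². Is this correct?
Units of each symbol in W = Fd:
  F (force): kg·m/s²
  d (displacement): m

Multiplying the contributions: [kg·m/s²] · [m]
Adding exponents of each base unit: kg: 1, m: 2, s: -2
SI base units of work: kg·m²/s²

The claimed units kg·m/s² (exponents kg: 1, m: 1, s: -2) do not match the derived units kg·m²/s² (exponents kg: 1, m: 2, s: -2), so the claim is incorrect.

Answer: No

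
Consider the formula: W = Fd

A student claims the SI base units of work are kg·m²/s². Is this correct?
Units of each symbol in W = Fd:
  F (force): kg·m/s²
  d (displacement): m

Multiplying the contributions: [kg·m/s²] · [m]
Adding exponents of each base unit: kg: 1, m: 2, s: -2
SI base units of work: kg·m²/s²

The claimed units kg·m²/s² match the derived units, so the claim is correct.

Answer: Yes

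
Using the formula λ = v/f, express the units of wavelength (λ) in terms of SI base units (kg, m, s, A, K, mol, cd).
Units of each symbol in λ = v/f:
  v (wave speed): m/s
  f (frequency): 1/s  → in the denominator, contributes s

Multiplying the contributions: [m/s] · [s]
Adding exponents of each base unit: m: 1
SI base units of wavelength: m

Answer: m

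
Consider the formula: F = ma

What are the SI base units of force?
Units of each symbol in F = ma:
  m (mass): kg
  a (acceleration): m/s²

Multiplying the contributions: [kg] · [m/s²]
Adding exponents of each base unit: kg: 1, m: 1, s: -2
SI base units of force: kg·m/s²

Answer: kg·m/s²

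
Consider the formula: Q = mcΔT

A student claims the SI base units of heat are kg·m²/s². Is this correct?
Units of each symbol in Q = mcΔT:
  m (mass): kg
  c (specific heat capacity, in J/(kg·K)): m²/(s²·K)
  ΔT (temperature change): K

Multiplying the contributions: [kg] · [m²/(s²·K)] · [K]
Adding exponents of each base unit: kg: 1, m: 2, s: -2
SI base units of heat: kg·m²/s²

The claimed units kg·m²/s² match the derived units, so the claim is correct.

Answer: Yes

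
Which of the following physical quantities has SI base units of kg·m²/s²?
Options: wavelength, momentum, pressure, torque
Checking the SI base units of each option:
  wavelength (λ = v/f): m  ✗
  momentum (p = mv): kg·m/s  ✗
  pressure (P = F/A): kg/(m·s²)  ✗
  torque (τ = Fr): kg·m²/s²  ✓ matches

Only torque has units kg·m²/s².

Answer: torque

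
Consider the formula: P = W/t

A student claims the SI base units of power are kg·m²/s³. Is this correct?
Units of each symbol in P = W/t:
  W (work): kg·m²/s²
  t (time): s  → in the denominator, contributes 1/s

Multiplying the contributions: [kg·m²/s²] · [1/s]
Adding exponents of each base unit: kg: 1, m: 2, s: -3
SI base units of power: kg·m²/s³

The claimed units kg·m²/s³ match the derived units, so the claim is correct.

Answer: Yes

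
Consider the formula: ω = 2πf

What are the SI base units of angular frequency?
Units of each symbol in ω = 2πf:
  f (frequency): 1/s
  The factor 2π is dimensionless.

Multiplying the contributions: [1/s]
Adding exponents of each base unit: s: -1
SI base units of angular frequency: 1/s

Answer: 1/s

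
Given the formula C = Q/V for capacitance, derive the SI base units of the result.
Units of each symbol in C = Q/V:
  Q (charge, in coulombs): s·A
  V (voltage, in volts): kg·m²/(s³·A)  → in the denominator, contributes s³·A/(kg·m²)

Multiplying the contributions: [s·A] · [s³·A/(kg·m²)]
Adding exponents of each base unit: kg: -1, m: -2, s: 4, A: 2
SI base units of capacitance: s⁴·A²/(kg·m²)

Answer: s⁴·A²/(kg·m²)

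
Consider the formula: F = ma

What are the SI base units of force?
Units of each symbol in F = ma:
  m (mass): kg
  a (acceleration): m/s²

Multiplying the contributions: [kg] · [m/s²]
Adding exponents of each base unit: kg: 1, m: 1, s: -2
SI base units of force: kg·m/s²

Answer: kg·m/s²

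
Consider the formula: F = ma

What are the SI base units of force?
Units of each symbol in F = ma:
  m (mass): kg
  a (acceleration): m/s²

Multiplying the contributions: [kg] · [m/s²]
Adding exponents of each base unit: kg: 1, m: 1, s: -2
SI base units of force: kg·m/s²

Answer: kg·m/s²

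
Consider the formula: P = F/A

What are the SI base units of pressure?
Units of each symbol in P = F/A:
  F (force): kg·m/s²
  A (area): m²  → in the denominator, contributes 1/m²

Multiplying the contributions: [kg·m/s²] · [1/m²]
Adding exponents of each base unit: kg: 1, m: -1, s: -2
SI base units of pressure: kg/(m·s²)

Answer: kg/(m·s²)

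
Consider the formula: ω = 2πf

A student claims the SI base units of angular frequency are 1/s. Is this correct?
Units of each symbol in ω = 2πf:
  f (frequency): 1/s
  The factor 2π is dimensionless.

Multiplying the contributions: [1/s]
Adding exponents of each base unit: s: -1
SI base units of angular frequency: 1/s

The claimed units 1/s match the derived units, so the claim is correct.

Answer: Yes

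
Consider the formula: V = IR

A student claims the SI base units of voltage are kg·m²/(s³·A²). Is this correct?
Units of each symbol in V = IR:
  I (current): A
  R (resistance, in ohms): kg·m²/(s³·A²)

Multiplying the contributions: [A] · [kg·m²/(s³·A²)]
Adding exponents of each base unit: kg: 1, m: 2, s: -3, A: -1
SI base units of voltage: kg·m²/(s³·A)

The claimed units kg·m²/(s³·A²) (exponents kg: 1, m: 2, s: -3, A: -2) do not match the derived units kg·m²/(s³·A) (exponents kg: 1, m: 2, s: -3, A: -1), so the claim is incorrect.

Answer: No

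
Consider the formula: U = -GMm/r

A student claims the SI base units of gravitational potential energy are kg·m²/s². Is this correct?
Units of each symbol in U = -GMm/r:
  G (gravitational constant): m³/(kg·s²)
  M (mass): kg
  m (mass): kg
  r (distance): m  → in the denominator, contributes 1/m
  The minus sign does not affect the units.

Multiplying the contributions: [m³/(kg·s²)] · [kg] · [kg] · [1/m]
Adding exponents of each base unit: kg: 1, m: 2, s: -2
SI base units of gravitational potential energy: kg·m²/s²

The claimed units kg·m²/s² match the derived units, so the claim is correct.

Answer: Yes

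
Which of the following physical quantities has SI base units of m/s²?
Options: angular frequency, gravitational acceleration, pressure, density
Checking the SI base units of each option:
  angular frequency (ω = 2πf): 1/s  ✗
  gravitational acceleration (g = GM/r²): m/s²  ✓ matches
  pressure (P = F/A): kg/(m·s²)  ✗
  density (ρ = m/V): kg/m³  ✗

Only gravitational acceleration has units m/s².

Answer: gravitational acceleration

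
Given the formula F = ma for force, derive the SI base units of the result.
Units of each symbol in F = ma:
  m (mass): kg
  a (acceleration): m/s²

Multiplying the contributions: [kg] · [m/s²]
Adding exponents of each base unit: kg: 1, m: 1, s: -2
SI base units of force: kg·m/s²

Answer: kg·m/s²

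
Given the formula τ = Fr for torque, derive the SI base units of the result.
Units of each symbol in τ = Fr:
  F (force): kg·m/s²
  r (lever arm): m

Multiplying the contributions: [kg·m/s²] · [m]
Adding exponents of each base unit: kg: 1, m: 2, s: -2
SI base units of torque: kg·m²/s²

Answer: kg·m²/s²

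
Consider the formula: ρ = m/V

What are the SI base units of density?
Units of each symbol in ρ = m/V:
  m (mass): kg
  V (volume): m³  → in the denominator, contributes 1/m³

Multiplying the contributions: [kg] · [1/m³]
Adding exponents of each base unit: kg: 1, m: -3
SI base units of density: kg/m³

Answer: kg/m³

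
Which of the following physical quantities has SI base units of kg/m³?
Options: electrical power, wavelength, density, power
Checking the SI base units of each option:
  electrical power (P = IV): kg·m²/s³  ✗
  wavelength (λ = v/f): m  ✗
  density (ρ = m/V): kg/m³  ✓ matches
  power (P = W/t): kg·m²/s³  ✗

Only density has units kg/m³.

Answer: density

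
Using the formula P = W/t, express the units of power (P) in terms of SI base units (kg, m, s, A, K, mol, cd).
Units of each symbol in P = W/t:
  W (work): kg·m²/s²
  t (time): s  → in the denominator, contributes 1/s

Multiplying the contributions: [kg·m²/s²] · [1/s]
Adding exponents of each base unit: kg: 1, m: 2, s: -3
SI base units of power: kg·m²/s³

Answer: kg·m²/s³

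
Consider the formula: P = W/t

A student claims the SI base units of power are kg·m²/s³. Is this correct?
Units of each symbol in P = W/t:
  W (work): kg·m²/s²
  t (time): s  → in the denominator, contributes 1/s

Multiplying the contributions: [kg·m²/s²] · [1/s]
Adding exponents of each base unit: kg: 1, m: 2, s: -3
SI base units of power: kg·m²/s³

The claimed units kg·m²/s³ match the derived units, so the claim is correct.

Answer: Yes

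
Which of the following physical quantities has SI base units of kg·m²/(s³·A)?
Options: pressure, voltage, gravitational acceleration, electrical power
Checking the SI base units of each option:
  pressure (P = F/A): kg/(m·s²)  ✗
  voltage (V = IR): kg·m²/(s³·A)  ✓ matches
  gravitational acceleration (g = GM/r²): m/s²  ✗
  electrical power (P = IV): kg·m²/s³  ✗

Only voltage has units kg·m²/(s³·A).

Answer: voltage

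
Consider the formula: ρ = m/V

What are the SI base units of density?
Units of each symbol in ρ = m/V:
  m (mass): kg
  V (volume): m³  → in the denominator, contributes 1/m³

Multiplying the contributions: [kg] · [1/m³]
Adding exponents of each base unit: kg: 1, m: -3
SI base units of density: kg/m³

Answer: kg/m³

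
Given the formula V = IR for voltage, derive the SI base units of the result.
Units of each symbol in V = IR:
  I (current): A
  R (resistance, in ohms): kg·m²/(s³·A²)

Multiplying the contributions: [A] · [kg·m²/(s³·A²)]
Adding exponents of each base unit: kg: 1, m: 2, s: -3, A: -1
SI base units of voltage: kg·m²/(s³·A)

Answer: kg·m²/(s³·A)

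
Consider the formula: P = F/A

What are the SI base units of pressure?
Units of each symbol in P = F/A:
  F (force): kg·m/s²
  A (area): m²  → in the denominator, contributes 1/m²

Multiplying the contributions: [kg·m/s²] · [1/m²]
Adding exponents of each base unit: kg: 1, m: -1, s: -2
SI base units of pressure: kg/(m·s²)

Answer: kg/(m·s²)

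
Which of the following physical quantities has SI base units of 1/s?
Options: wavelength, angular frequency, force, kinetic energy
Checking the SI base units of each option:
  wavelength (λ = v/f): m  ✗
  angular frequency (ω = 2πf): 1/s  ✓ matches
  force (F = ma): kg·m/s²  ✗
  kinetic energy (E = ½mv²): kg·m²/s²  ✗

Only angular frequency has units 1/s.

Answer: angular frequency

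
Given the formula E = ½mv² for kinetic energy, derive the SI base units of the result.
Units of each symbol in E = ½mv²:
  m (mass): kg
  v (speed): m/s  → to the power 2, contributes m²/s²
  The factor ½ is dimensionless.

Multiplying the contributions: [kg] · [m²/s²]
Adding exponents of each base unit: kg: 1, m: 2, s: -2
SI base units of kinetic energy: kg·m²/s²

Answer: kg·m²/s²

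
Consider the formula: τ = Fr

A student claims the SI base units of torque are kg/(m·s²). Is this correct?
Units of each symbol in τ = Fr:
  F (force): kg·m/s²
  r (lever arm): m

Multiplying the contributions: [kg·m/s²] · [m]
Adding exponents of each base unit: kg: 1, m: 2, s: -2
SI base units of torque: kg·m²/s²

The claimed units kg/(m·s²) (exponents kg: 1, m: -1, s: -2) do not match the derived units kg·m²/s² (exponents kg: 1, m: 2, s: -2), so the claim is incorrect.

Answer: No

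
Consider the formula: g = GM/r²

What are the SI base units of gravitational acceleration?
Units of each symbol in g = GM/r²:
  G (gravitational constant): m³/(kg·s²)
  M (mass): kg
  r (distance): m  → to the power 2 in the denominator, contributes 1/m²

Multiplying the contributions: [m³/(kg·s²)] · [kg] · [1/m²]
Adding exponents of each base unit: m: 1, s: -2
SI base units of gravitational acceleration: m/s²

Answer: m/s²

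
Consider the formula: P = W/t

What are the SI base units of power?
Units of each symbol in P = W/t:
  W (work): kg·m²/s²
  t (time): s  → in the denominator, contributes 1/s

Multiplying the contributions: [kg·m²/s²] · [1/s]
Adding exponents of each base unit: kg: 1, m: 2, s: -3
SI base units of power: kg·m²/s³

Answer: kg·m²/s³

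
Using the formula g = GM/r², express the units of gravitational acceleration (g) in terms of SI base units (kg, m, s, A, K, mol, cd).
Units of each symbol in g = GM/r²:
  G (gravitational constant): m³/(kg·s²)
  M (mass): kg
  r (distance): m  → to the power 2 in the denominator, contributes 1/m²

Multiplying the contributions: [m³/(kg·s²)] · [kg] · [1/m²]
Adding exponents of each base unit: m: 1, s: -2
SI base units of gravitational acceleration: m/s²

Answer: m/s²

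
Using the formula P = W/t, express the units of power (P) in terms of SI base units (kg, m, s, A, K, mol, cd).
Units of each symbol in P = W/t:
  W (work): kg·m²/s²
  t (time): s  → in the denominator, contributes 1/s

Multiplying the contributions: [kg·m²/s²] · [1/s]
Adding exponents of each base unit: kg: 1, m: 2, s: -3
SI base units of power: kg·m²/s³

Answer: kg·m²/s³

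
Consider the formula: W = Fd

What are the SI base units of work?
Units of each symbol in W = Fd:
  F (force): kg·m/s²
  d (displacement): m

Multiplying the contributions: [kg·m/s²] · [m]
Adding exponents of each base unit: kg: 1, m: 2, s: -2
SI base units of work: kg·m²/s²

Answer: kg·m²/s²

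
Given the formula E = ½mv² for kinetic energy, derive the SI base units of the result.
Units of each symbol in E = ½mv²:
  m (mass): kg
  v (speed): m/s  → to the power 2, contributes m²/s²
  The factor ½ is dimensionless.

Multiplying the contributions: [kg] · [m²/s²]
Adding exponents of each base unit: kg: 1, m: 2, s: -2
SI base units of kinetic energy: kg·m²/s²

Answer: kg·m²/s²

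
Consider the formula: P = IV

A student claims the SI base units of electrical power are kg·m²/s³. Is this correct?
Units of each symbol in P = IV:
  I (current): A
  V (voltage, in volts): kg·m²/(s³·A)

Multiplying the contributions: [A] · [kg·m²/(s³·A)]
Adding exponents of each base unit: kg: 1, m: 2, s: -3
SI base units of electrical power: kg·m²/s³

The claimed units kg·m²/s³ match the derived units, so the claim is correct.

Answer: Yes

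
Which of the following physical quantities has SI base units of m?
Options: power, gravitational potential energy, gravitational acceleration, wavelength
Checking the SI base units of each option:
  power (P = W/t): kg·m²/s³  ✗
  gravitational potential energy (U = -GMm/r): kg·m²/s²  ✗
  gravitational acceleration (g = GM/r²): m/s²  ✗
  wavelength (λ = v/f): m  ✓ matches

Only wavelength has units m.

Answer: wavelength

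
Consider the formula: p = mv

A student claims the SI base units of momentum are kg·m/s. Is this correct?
Units of each symbol in p = mv:
  m (mass): kg
  v (velocity): m/s

Multiplying the contributions: [kg] · [m/s]
Adding exponents of each base unit: kg: 1, m: 1, s: -1
SI base units of momentum: kg·m/s

The claimed units kg·m/s match the derived units, so the claim is correct.

Answer: Yes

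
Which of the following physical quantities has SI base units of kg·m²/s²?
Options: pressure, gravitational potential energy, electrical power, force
Checking the SI base units of each option:
  pressure (P = F/A): kg/(m·s²)  ✗
  gravitational potential energy (U = -GMm/r): kg·m²/s²  ✓ matches
  electrical power (P = IV): kg·m²/s³  ✗
  force (F = ma): kg·m/s²  ✗

Only gravitational potential energy has units kg·m²/s².

Answer: gravitational potential energy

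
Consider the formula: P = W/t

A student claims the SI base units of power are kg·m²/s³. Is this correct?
Units of each symbol in P = W/t:
  W (work): kg·m²/s²
  t (time): s  → in the denominator, contributes 1/s

Multiplying the contributions: [kg·m²/s²] · [1/s]
Adding exponents of each base unit: kg: 1, m: 2, s: -3
SI base units of power: kg·m²/s³

The claimed units kg·m²/s³ match the derived units, so the claim is correct.

Answer: Yes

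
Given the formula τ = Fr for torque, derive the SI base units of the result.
Units of each symbol in τ = Fr:
  F (force): kg·m/s²
  r (lever arm): m

Multiplying the contributions: [kg·m/s²] · [m]
Adding exponents of each base unit: kg: 1, m: 2, s: -2
SI base units of torque: kg·m²/s²

Answer: kg·m²/s²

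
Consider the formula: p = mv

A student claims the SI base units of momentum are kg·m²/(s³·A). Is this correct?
Units of each symbol in p = mv:
  m (mass): kg
  v (velocity): m/s

Multiplying the contributions: [kg] · [m/s]
Adding exponents of each base unit: kg: 1, m: 1, s: -1
SI base units of momentum: kg·m/s

The claimed units kg·m²/(s³·A) (exponents kg: 1, m: 2, s: -3, A: -1) do not match the derived units kg·m/s (exponents kg: 1, m: 1, s: -1), so the claim is incorrect.

Answer: No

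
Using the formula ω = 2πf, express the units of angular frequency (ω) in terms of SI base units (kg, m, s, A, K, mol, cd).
Units of each symbol in ω = 2πf:
  f (frequency): 1/s
  The factor 2π is dimensionless.

Multiplying the contributions: [1/s]
Adding exponents of each base unit: s: -1
SI base units of angular frequency: 1/s

Answer: 1/s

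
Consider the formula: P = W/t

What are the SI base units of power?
Units of each symbol in P = W/t:
  W (work): kg·m²/s²
  t (time): s  → in the denominator, contributes 1/s

Multiplying the contributions: [kg·m²/s²] · [1/s]
Adding exponents of each base unit: kg: 1, m: 2, s: -3
SI base units of power: kg·m²/s³

Answer: kg·m²/s³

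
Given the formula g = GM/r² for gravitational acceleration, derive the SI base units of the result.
Units of each symbol in g = GM/r²:
  G (gravitational constant): m³/(kg·s²)
  M (mass): kg
  r (distance): m  → to the power 2 in the denominator, contributes 1/m²

Multiplying the contributions: [m³/(kg·s²)] · [kg] · [1/m²]
Adding exponents of each base unit: m: 1, s: -2
SI base units of gravitational acceleration: m/s²

Answer: m/s²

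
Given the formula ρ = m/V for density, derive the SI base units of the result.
Units of each symbol in ρ = m/V:
  m (mass): kg
  V (volume): m³  → in the denominator, contributes 1/m³

Multiplying the contributions: [kg] · [1/m³]
Adding exponents of each base unit: kg: 1, m: -3
SI base units of density: kg/m³

Answer: kg/m³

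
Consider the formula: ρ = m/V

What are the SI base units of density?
Units of each symbol in ρ = m/V:
  m (mass): kg
  V (volume): m³  → in the denominator, contributes 1/m³

Multiplying the contributions: [kg] · [1/m³]
Adding exponents of each base unit: kg: 1, m: -3
SI base units of density: kg/m³

Answer: kg/m³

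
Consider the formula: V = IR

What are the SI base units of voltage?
Units of each symbol in V = IR:
  I (current): A
  R (resistance, in ohms): kg·m²/(s³·A²)

Multiplying the contributions: [A] · [kg·m²/(s³·A²)]
Adding exponents of each base unit: kg: 1, m: 2, s: -3, A: -1
SI base units of voltage: kg·m²/(s³·A)

Answer: kg·m²/(s³·A)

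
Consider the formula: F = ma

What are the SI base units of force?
Units of each symbol in F = ma:
  m (mass): kg
  a (acceleration): m/s²

Multiplying the contributions: [kg] · [m/s²]
Adding exponents of each base unit: kg: 1, m: 1, s: -2
SI base units of force: kg·m/s²

Answer: kg·m/s²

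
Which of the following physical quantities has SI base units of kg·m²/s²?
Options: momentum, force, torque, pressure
Checking the SI base units of each option:
  momentum (p = mv): kg·m/s  ✗
  force (F = ma): kg·m/s²  ✗
  torque (τ = Fr): kg·m²/s²  ✓ matches
  pressure (P = F/A): kg/(m·s²)  ✗

Only torque has units kg·m²/s².

Answer: torque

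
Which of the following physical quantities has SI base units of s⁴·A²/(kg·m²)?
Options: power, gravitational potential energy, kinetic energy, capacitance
Checking the SI base units of each option:
  power (P = W/t): kg·m²/s³  ✗
  gravitational potential energy (U = -GMm/r): kg·m²/s²  ✗
  kinetic energy (E = ½mv²): kg·m²/s²  ✗
  capacitance (C = Q/V): s⁴·A²/(kg·m²)  ✓ matches

Only capacitance has units s⁴·A²/(kg·m²).

Answer: capacitance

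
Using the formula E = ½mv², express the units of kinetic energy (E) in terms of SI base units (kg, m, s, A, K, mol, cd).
Units of each symbol in E = ½mv²:
  m (mass): kg
  v (speed): m/s  → to the power 2, contributes m²/s²
  The factor ½ is dimensionless.

Multiplying the contributions: [kg] · [m²/s²]
Adding exponents of each base unit: kg: 1, m: 2, s: -2
SI base units of kinetic energy: kg·m²/s²

Answer: kg·m²/s²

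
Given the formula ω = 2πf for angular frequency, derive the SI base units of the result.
Units of each symbol in ω = 2πf:
  f (frequency): 1/s
  The factor 2π is dimensionless.

Multiplying the contributions: [1/s]
Adding exponents of each base unit: s: -1
SI base units of angular frequency: 1/s

Answer: 1/s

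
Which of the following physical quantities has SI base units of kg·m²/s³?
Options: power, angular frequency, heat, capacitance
Checking the SI base units of each option:
  power (P = W/t): kg·m²/s³  ✓ matches
  angular frequency (ω = 2πf): 1/s  ✗
  heat (Q = mcΔT): kg·m²/s²  ✗
  capacitance (C = Q/V): s⁴·A²/(kg·m²)  ✗

Only power has units kg·m²/s³.

Answer: power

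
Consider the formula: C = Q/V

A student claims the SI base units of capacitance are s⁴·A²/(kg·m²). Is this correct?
Units of each symbol in C = Q/V:
  Q (charge, in coulombs): s·A
  V (voltage, in volts): kg·m²/(s³·A)  → in the denominator, contributes s³·A/(kg·m²)

Multiplying the contributions: [s·A] · [s³·A/(kg·m²)]
Adding exponents of each base unit: kg: -1, m: -2, s: 4, A: 2
SI base units of capacitance: s⁴·A²/(kg·m²)

The claimed units s⁴·A²/(kg·m²) match the derived units, so the claim is correct.

Answer: Yes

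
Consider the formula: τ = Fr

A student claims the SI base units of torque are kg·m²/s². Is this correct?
Units of each symbol in τ = Fr:
  F (force): kg·m/s²
  r (lever arm): m

Multiplying the contributions: [kg·m/s²] · [m]
Adding exponents of each base unit: kg: 1, m: 2, s: -2
SI base units of torque: kg·m²/s²

The claimed units kg·m²/s² match the derived units, so the claim is correct.

Answer: Yes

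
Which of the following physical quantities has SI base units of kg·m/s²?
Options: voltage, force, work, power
Checking the SI base units of each option:
  voltage (V = IR): kg·m²/(s³·A)  ✗
  force (F = ma): kg·m/s²  ✓ matches
  work (W = Fd): kg·m²/s²  ✗
  power (P = W/t): kg·m²/s³  ✗

Only force has units kg·m/s².

Answer: force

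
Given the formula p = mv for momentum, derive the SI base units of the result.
Units of each symbol in p = mv:
  m (mass): kg
  v (velocity): m/s

Multiplying the contributions: [kg] · [m/s]
Adding exponents of each base unit: kg: 1, m: 1, s: -1
SI base units of momentum: kg·m/s

Answer: kg·m/s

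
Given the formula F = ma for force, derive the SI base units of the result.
Units of each symbol in F = ma:
  m (mass): kg
  a (acceleration): m/s²

Multiplying the contributions: [kg] · [m/s²]
Adding exponents of each base unit: kg: 1, m: 1, s: -2
SI base units of force: kg·m/s²

Answer: kg·m/s²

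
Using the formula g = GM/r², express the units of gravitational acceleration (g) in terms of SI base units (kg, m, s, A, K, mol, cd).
Units of each symbol in g = GM/r²:
  G (gravitational constant): m³/(kg·s²)
  M (mass): kg
  r (distance): m  → to the power 2 in the denominator, contributes 1/m²

Multiplying the contributions: [m³/(kg·s²)] · [kg] · [1/m²]
Adding exponents of each base unit: m: 1, s: -2
SI base units of gravitational acceleration: m/s²

Answer: m/s²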